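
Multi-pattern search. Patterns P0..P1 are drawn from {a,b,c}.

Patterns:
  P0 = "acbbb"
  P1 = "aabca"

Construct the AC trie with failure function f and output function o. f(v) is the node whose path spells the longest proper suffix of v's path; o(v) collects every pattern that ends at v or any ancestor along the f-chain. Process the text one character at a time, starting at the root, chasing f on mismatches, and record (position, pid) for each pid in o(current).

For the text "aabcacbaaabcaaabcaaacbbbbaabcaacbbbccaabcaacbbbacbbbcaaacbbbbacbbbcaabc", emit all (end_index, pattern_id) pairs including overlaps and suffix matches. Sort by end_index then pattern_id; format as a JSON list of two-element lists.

Build automaton:
Trie (insert patterns):
  0='ε' goto a→1
  1='a' goto a→6 c→2
  2='ac' goto b→3
  3='acb' goto b→4
  4='acbb' goto b→5
  5='acbbb' goto ·  ←P0
  6='aa' goto b→7
  7='aab' goto c→8
  8='aabc' goto a→9
  9='aabca' goto ·  ←P1

Failure links (BFS by depth):
  n1('a'): parent n0 fail=0; on 'a' 0 → fail=0;  out ∅∪∅=∅
  n2('ac'): parent n1 fail=0; on 'c' 0 → fail=0;  out ∅∪∅=∅
  n6('aa'): parent n1 fail=0; on 'a' 0 → fail=1;  out ∅∪∅=∅
  n3('acb'): parent n2 fail=0; on 'b' 0 → fail=0;  out ∅∪∅=∅
  n7('aab'): parent n6 fail=1; on 'b' 1→0 → fail=0;  out ∅∪∅=∅
  n4('acbb'): parent n3 fail=0; on 'b' 0 → fail=0;  out ∅∪∅=∅
  n8('aabc'): parent n7 fail=0; on 'c' 0 → fail=0;  out ∅∪∅=∅
  n5('acbbb'): parent n4 fail=0; on 'b' 0 → fail=0;  out {0}∪∅={0}
  n9('aabca'): parent n8 fail=0; on 'a' 0 → fail=1;  out {1}∪∅={1}

Run:
[0] read 'a'  n0⇒n1
[1] read 'a'  n1⇒n6
[2] read 'b'  n6⇒n7
[3] read 'c'  n7⇒n8
[4] read 'a'  n8⇒n9  ** P1@[0:4]
[5] read 'c'  n9⇒n2 ·f
[6] read 'b'  n2⇒n3
[7] read 'a'  n3⇒n1 ·f
[8] read 'a'  n1⇒n6
[9] read 'a'  n6⇒n6 ·f
[10] read 'b'  n6⇒n7
[11] read 'c'  n7⇒n8
[12] read 'a'  n8⇒n9  ** P1@[8:12]
[13] read 'a'  n9⇒n6 ·f
[14] read 'a'  n6⇒n6 ·f
[15] read 'b'  n6⇒n7
[16] read 'c'  n7⇒n8
[17] read 'a'  n8⇒n9  ** P1@[13:17]
[18] read 'a'  n9⇒n6 ·f
[19] read 'a'  n6⇒n6 ·f
[20] read 'c'  n6⇒n2 ·f
[21] read 'b'  n2⇒n3
[22] read 'b'  n3⇒n4
[23] read 'b'  n4⇒n5  ** P0@[19:23]
[24] read 'b'  n5⇒n0 ·f
[25] read 'a'  n0⇒n1
[26] read 'a'  n1⇒n6
[27] read 'b'  n6⇒n7
[28] read 'c'  n7⇒n8
[29] read 'a'  n8⇒n9  ** P1@[25:29]
[30] read 'a'  n9⇒n6 ·f
[31] read 'c'  n6⇒n2 ·f
[32] read 'b'  n2⇒n3
[33] read 'b'  n3⇒n4
[34] read 'b'  n4⇒n5  ** P0@[30:34]
[35] read 'c'  n5⇒n0 ·f
[36] read 'c'  n0⇒n0
[37] read 'a'  n0⇒n1
[38] read 'a'  n1⇒n6
[39] read 'b'  n6⇒n7
[40] read 'c'  n7⇒n8
[41] read 'a'  n8⇒n9  ** P1@[37:41]
[42] read 'a'  n9⇒n6 ·f
[43] read 'c'  n6⇒n2 ·f
[44] read 'b'  n2⇒n3
[45] read 'b'  n3⇒n4
[46] read 'b'  n4⇒n5  ** P0@[42:46]
[47] read 'a'  n5⇒n1 ·f
[48] read 'c'  n1⇒n2
[49] read 'b'  n2⇒n3
[50] read 'b'  n3⇒n4
[51] read 'b'  n4⇒n5  ** P0@[47:51]
[52] read 'c'  n5⇒n0 ·f
[53] read 'a'  n0⇒n1
[54] read 'a'  n1⇒n6
[55] read 'a'  n6⇒n6 ·f
[56] read 'c'  n6⇒n2 ·f
[57] read 'b'  n2⇒n3
[58] read 'b'  n3⇒n4
[59] read 'b'  n4⇒n5  ** P0@[55:59]
[60] read 'b'  n5⇒n0 ·f
[61] read 'a'  n0⇒n1
[62] read 'c'  n1⇒n2
[63] read 'b'  n2⇒n3
[64] read 'b'  n3⇒n4
[65] read 'b'  n4⇒n5  ** P0@[61:65]
[66] read 'c'  n5⇒n0 ·f
[67] read 'a'  n0⇒n1
[68] read 'a'  n1⇒n6
[69] read 'b'  n6⇒n7
[70] read 'c'  n7⇒n8

Matches: [[4,1],[12,1],[17,1],[23,0],[29,1],[34,0],[41,1],[46,0],[51,0],[59,0],[65,0]]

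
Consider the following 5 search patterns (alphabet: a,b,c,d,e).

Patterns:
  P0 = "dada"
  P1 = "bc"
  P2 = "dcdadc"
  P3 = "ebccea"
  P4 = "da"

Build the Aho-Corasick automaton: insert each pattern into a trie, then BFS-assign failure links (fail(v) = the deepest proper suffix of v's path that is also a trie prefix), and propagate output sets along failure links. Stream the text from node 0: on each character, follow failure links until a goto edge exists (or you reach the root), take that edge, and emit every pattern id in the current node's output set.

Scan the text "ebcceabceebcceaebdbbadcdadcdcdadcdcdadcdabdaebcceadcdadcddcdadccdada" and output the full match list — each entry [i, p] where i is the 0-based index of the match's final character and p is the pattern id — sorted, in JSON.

Build:
Trie nodes:
  n0 'ε': b→5 d→1 e→12
  n1 'd': a→2 c→7
  n2 'da': d→3  [P4 ends]
  n3 'dad': a→4
  n4 'dada': ·  [P0 ends]
  n5 'b': c→6
  n6 'bc': ·  [P1 ends]
  n7 'dc': d→8
  n8 'dcd': a→9
  n9 'dcda': d→10
  n10 'dcdad': c→11
  n11 'dcdadc': ·  [P2 ends]
  n12 'e': b→13
  n13 'eb': c→14
  n14 'ebc': c→15
  n15 'ebcc': e→16
  n16 'ebcce': a→17
  n17 'ebccea': ·  [P3 ends]

BFS fail/out derivation:
  n1('d'): parent n0 fail=0; on 'd' 0 → fail=0;  out ∅∪∅=∅
  n5('b'): parent n0 fail=0; on 'b' 0 → fail=0;  out ∅∪∅=∅
  n12('e'): parent n0 fail=0; on 'e' 0 → fail=0;  out ∅∪∅=∅
  n2('da'): parent n1 fail=0; on 'a' 0 → fail=0;  out {4}∪∅={4}
  n6('bc'): parent n5 fail=0; on 'c' 0 → fail=0;  out {1}∪∅={1}
  n7('dc'): parent n1 fail=0; on 'c' 0 → fail=0;  out ∅∪∅=∅
  n13('eb'): parent n12 fail=0; on 'b' 0 → fail=5;  out ∅∪∅=∅
  n3('dad'): parent n2 fail=0; on 'd' 0 → fail=1;  out ∅∪∅=∅
  n8('dcd'): parent n7 fail=0; on 'd' 0 → fail=1;  out ∅∪∅=∅
  n14('ebc'): parent n13 fail=5; on 'c' 5 → fail=6;  out ∅∪{1}={1}
  n4('dada'): parent n3 fail=1; on 'a' 1 → fail=2;  out {0}∪{4}={0,4}
  n9('dcda'): parent n8 fail=1; on 'a' 1 → fail=2;  out ∅∪{4}={4}
  n15('ebcc'): parent n14 fail=6; on 'c' 6→0 → fail=0;  out ∅∪∅=∅
  n10('dcdad'): parent n9 fail=2; on 'd' 2 → fail=3;  out ∅∪∅=∅
  n16('ebcce'): parent n15 fail=0; on 'e' 0 → fail=12;  out ∅∪∅=∅
  n11('dcdadc'): parent n10 fail=3; on 'c' 3→1 → fail=7;  out {2}∪∅={2}
  n17('ebccea'): parent n16 fail=12; on 'a' 12→0 → fail=0;  out {3}∪∅={3}

Text stream:
pos 0 'e': at 12
pos 1 'b': at 13
pos 2 'c': at 14  emit P1@[1:2]
pos 3 'c': at 15
pos 4 'e': at 16
pos 5 'a': at 17  emit P3@[0:5]
pos 6 'b': at 5 (via fail)
pos 7 'c': at 6  emit P1@[6:7]
pos 8 'e': at 12 (via fail)
pos 9 'e': at 12 (via fail)
pos 10 'b': at 13
pos 11 'c': at 14  emit P1@[10:11]
pos 12 'c': at 15
pos 13 'e': at 16
pos 14 'a': at 17  emit P3@[9:14]
pos 15 'e': at 12 (via fail)
pos 16 'b': at 13
pos 17 'd': at 1 (via fail)
pos 18 'b': at 5 (via fail)
pos 19 'b': at 5 (via fail)
pos 20 'a': at 0 (via fail)
pos 21 'd': at 1
pos 22 'c': at 7
pos 23 'd': at 8
pos 24 'a': at 9  emit P4@[23:24]
pos 25 'd': at 10
pos 26 'c': at 11  emit P2@[21:26]
pos 27 'd': at 8 (via fail)
pos 28 'c': at 7 (via fail)
pos 29 'd': at 8
pos 30 'a': at 9  emit P4@[29:30]
pos 31 'd': at 10
pos 32 'c': at 11  emit P2@[27:32]
pos 33 'd': at 8 (via fail)
pos 34 'c': at 7 (via fail)
pos 35 'd': at 8
pos 36 'a': at 9  emit P4@[35:36]
pos 37 'd': at 10
pos 38 'c': at 11  emit P2@[33:38]
pos 39 'd': at 8 (via fail)
pos 40 'a': at 9  emit P4@[39:40]
pos 41 'b': at 5 (via fail)
pos 42 'd': at 1 (via fail)
pos 43 'a': at 2  emit P4@[42:43]
pos 44 'e': at 12 (via fail)
pos 45 'b': at 13
pos 46 'c': at 14  emit P1@[45:46]
pos 47 'c': at 15
pos 48 'e': at 16
pos 49 'a': at 17  emit P3@[44:49]
pos 50 'd': at 1 (via fail)
pos 51 'c': at 7
pos 52 'd': at 8
pos 53 'a': at 9  emit P4@[52:53]
pos 54 'd': at 10
pos 55 'c': at 11  emit P2@[50:55]
pos 56 'd': at 8 (via fail)
pos 57 'd': at 1 (via fail)
pos 58 'c': at 7
pos 59 'd': at 8
pos 60 'a': at 9  emit P4@[59:60]
pos 61 'd': at 10
pos 62 'c': at 11  emit P2@[57:62]
pos 63 'c': at 0 (via fail)
pos 64 'd': at 1
pos 65 'a': at 2  emit P4@[64:65]
pos 66 'd': at 3
pos 67 'a': at 4  emit P0@[64:67],P4@[66:67]

Matches: [[2,1],[5,3],[7,1],[11,1],[14,3],[24,4],[26,2],[30,4],[32,2],[36,4],[38,2],[40,4],[43,4],[46,1],[49,3],[53,4],[55,2],[60,4],[62,2],[65,4],[67,0],[67,4]]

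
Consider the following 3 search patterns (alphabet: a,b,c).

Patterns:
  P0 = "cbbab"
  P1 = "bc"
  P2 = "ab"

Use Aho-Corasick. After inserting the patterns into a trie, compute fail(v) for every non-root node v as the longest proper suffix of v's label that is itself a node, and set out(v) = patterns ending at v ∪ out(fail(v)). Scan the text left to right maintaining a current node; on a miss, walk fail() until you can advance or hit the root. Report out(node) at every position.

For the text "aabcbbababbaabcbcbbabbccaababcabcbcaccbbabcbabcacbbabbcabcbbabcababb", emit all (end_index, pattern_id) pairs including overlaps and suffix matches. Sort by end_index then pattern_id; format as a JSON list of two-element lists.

Construct AC machine:
Trie (insert patterns):
  0='ε' goto a→8 b→6 c→1
  1='c' goto b→2
  2='cb' goto b→3
  3='cbb' goto a→4
  4='cbba' goto b→5
  5='cbbab' goto ·  ←P0
  6='b' goto c→7
  7='bc' goto ·  ←P1
  8='a' goto b→9
  9='ab' goto ·  ←P2

Failure links (BFS by depth):
  n1('c'): parent n0 fail=0; on 'c' 0 → fail=0;  out ∅∪∅=∅
  n6('b'): parent n0 fail=0; on 'b' 0 → fail=0;  out ∅∪∅=∅
  n8('a'): parent n0 fail=0; on 'a' 0 → fail=0;  out ∅∪∅=∅
  n2('cb'): parent n1 fail=0; on 'b' 0 → fail=6;  out ∅∪∅=∅
  n7('bc'): parent n6 fail=0; on 'c' 0 → fail=1;  out {1}∪∅={1}
  n9('ab'): parent n8 fail=0; on 'b' 0 → fail=6;  out {2}∪∅={2}
  n3('cbb'): parent n2 fail=6; on 'b' 6→0 → fail=6;  out ∅∪∅=∅
  n4('cbba'): parent n3 fail=6; on 'a' 6→0 → fail=8;  out ∅∪∅=∅
  n5('cbbab'): parent n4 fail=8; on 'b' 8 → fail=9;  out {0}∪{2}={0,2}

Run:
i=0 'a': node 0→8
i=1 'a': node 8→8 ·f
i=2 'b': node 8→9  → match P2@[1:2]
i=3 'c': node 9→7 ·f  → match P1@[2:3]
i=4 'b': node 7→2 ·f
i=5 'b': node 2→3
i=6 'a': node 3→4
i=7 'b': node 4→5  → match P0@[3:7],P2@[6:7]
i=8 'a': node 5→8 ·f
i=9 'b': node 8→9  → match P2@[8:9]
i=10 'b': node 9→6 ·f
i=11 'a': node 6→8 ·f
i=12 'a': node 8→8 ·f
i=13 'b': node 8→9  → match P2@[12:13]
i=14 'c': node 9→7 ·f  → match P1@[13:14]
i=15 'b': node 7→2 ·f
i=16 'c': node 2→7 ·f  → match P1@[15:16]
i=17 'b': node 7→2 ·f
i=18 'b': node 2→3
i=19 'a': node 3→4
i=20 'b': node 4→5  → match P0@[16:20],P2@[19:20]
i=21 'b': node 5→6 ·f
i=22 'c': node 6→7  → match P1@[21:22]
i=23 'c': node 7→1 ·f
i=24 'a': node 1→8 ·f
i=25 'a': node 8→8 ·f
i=26 'b': node 8→9  → match P2@[25:26]
i=27 'a': node 9→8 ·f
i=28 'b': node 8→9  → match P2@[27:28]
i=29 'c': node 9→7 ·f  → match P1@[28:29]
i=30 'a': node 7→8 ·f
i=31 'b': node 8→9  → match P2@[30:31]
i=32 'c': node 9→7 ·f  → match P1@[31:32]
i=33 'b': node 7→2 ·f
i=34 'c': node 2→7 ·f  → match P1@[33:34]
i=35 'a': node 7→8 ·f
i=36 'c': node 8→1 ·f
i=37 'c': node 1→1 ·f
i=38 'b': node 1→2
i=39 'b': node 2→3
i=40 'a': node 3→4
i=41 'b': node 4→5  → match P0@[37:41],P2@[40:41]
i=42 'c': node 5→7 ·f  → match P1@[41:42]
i=43 'b': node 7→2 ·f
i=44 'a': node 2→8 ·f
i=45 'b': node 8→9  → match P2@[44:45]
i=46 'c': node 9→7 ·f  → match P1@[45:46]
i=47 'a': node 7→8 ·f
i=48 'c': node 8→1 ·f
i=49 'b': node 1→2
i=50 'b': node 2→3
i=51 'a': node 3→4
i=52 'b': node 4→5  → match P0@[48:52],P2@[51:52]
i=53 'b': node 5→6 ·f
i=54 'c': node 6→7  → match P1@[53:54]
i=55 'a': node 7→8 ·f
i=56 'b': node 8→9  → match P2@[55:56]
i=57 'c': node 9→7 ·f  → match P1@[56:57]
i=58 'b': node 7→2 ·f
i=59 'b': node 2→3
i=60 'a': node 3→4
i=61 'b': node 4→5  → match P0@[57:61],P2@[60:61]
i=62 'c': node 5→7 ·f  → match P1@[61:62]
i=63 'a': node 7→8 ·f
i=64 'b': node 8→9  → match P2@[63:64]
i=65 'a': node 9→8 ·f
i=66 'b': node 8→9  → match P2@[65:66]
i=67 'b': node 9→6 ·f

All matches (sorted): [[2,2],[3,1],[7,0],[7,2],[9,2],[13,2],[14,1],[16,1],[20,0],[20,2],[22,1],[26,2],[28,2],[29,1],[31,2],[32,1],[34,1],[41,0],[41,2],[42,1],[45,2],[46,1],[52,0],[52,2],[54,1],[56,2],[57,1],[61,0],[61,2],[62,1],[64,2],[66,2]]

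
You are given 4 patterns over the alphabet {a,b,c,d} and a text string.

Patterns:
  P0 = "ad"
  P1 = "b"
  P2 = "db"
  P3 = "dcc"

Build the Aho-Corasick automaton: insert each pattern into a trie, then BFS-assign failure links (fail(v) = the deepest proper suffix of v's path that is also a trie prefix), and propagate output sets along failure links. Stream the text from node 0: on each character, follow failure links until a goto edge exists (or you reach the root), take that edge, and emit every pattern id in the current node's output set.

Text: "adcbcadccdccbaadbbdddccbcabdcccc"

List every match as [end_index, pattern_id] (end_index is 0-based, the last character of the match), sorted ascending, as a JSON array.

Build automaton:
Trie nodes:
  n0 'ε': a→1 b→3 d→4
  n1 'a': d→2
  n2 'ad': ·  [P0 ends]
  n3 'b': ·  [P1 ends]
  n4 'd': b→5 c→6
  n5 'db': ·  [P2 ends]
  n6 'dc': c→7
  n7 'dcc': ·  [P3 ends]

BFS fail/out derivation:
  n1('a'): parent n0 fail=0; on 'a' 0 → fail=0;  out ∅∪∅=∅
  n3('b'): parent n0 fail=0; on 'b' 0 → fail=0;  out {1}∪∅={1}
  n4('d'): parent n0 fail=0; on 'd' 0 → fail=0;  out ∅∪∅=∅
  n2('ad'): parent n1 fail=0; on 'd' 0 → fail=4;  out {0}∪∅={0}
  n5('db'): parent n4 fail=0; on 'b' 0 → fail=3;  out {2}∪{1}={1,2}
  n6('dc'): parent n4 fail=0; on 'c' 0 → fail=0;  out ∅∪∅=∅
  n7('dcc'): parent n6 fail=0; on 'c' 0 → fail=0;  out {3}∪∅={3}

Run:
[0] read 'a'  n0⇒n1
[1] read 'd'  n1⇒n2  ** P0@[0:1]
[2] read 'c'  n2⇒n6 (via fail)
[3] read 'b'  n6⇒n3 (via fail)  ** P1@[3:3]
[4] read 'c'  n3⇒n0 (via fail)
[5] read 'a'  n0⇒n1
[6] read 'd'  n1⇒n2  ** P0@[5:6]
[7] read 'c'  n2⇒n6 (via fail)
[8] read 'c'  n6⇒n7  ** P3@[6:8]
[9] read 'd'  n7⇒n4 (via fail)
[10] read 'c'  n4⇒n6
[11] read 'c'  n6⇒n7  ** P3@[9:11]
[12] read 'b'  n7⇒n3 (via fail)  ** P1@[12:12]
[13] read 'a'  n3⇒n1 (via fail)
[14] read 'a'  n1⇒n1 (via fail)
[15] read 'd'  n1⇒n2  ** P0@[14:15]
[16] read 'b'  n2⇒n5 (via fail)  ** P1@[16:16],P2@[15:16]
[17] read 'b'  n5⇒n3 (via fail)  ** P1@[17:17]
[18] read 'd'  n3⇒n4 (via fail)
[19] read 'd'  n4⇒n4 (via fail)
[20] read 'd'  n4⇒n4 (via fail)
[21] read 'c'  n4⇒n6
[22] read 'c'  n6⇒n7  ** P3@[20:22]
[23] read 'b'  n7⇒n3 (via fail)  ** P1@[23:23]
[24] read 'c'  n3⇒n0 (via fail)
[25] read 'a'  n0⇒n1
[26] read 'b'  n1⇒n3 (via fail)  ** P1@[26:26]
[27] read 'd'  n3⇒n4 (via fail)
[28] read 'c'  n4⇒n6
[29] read 'c'  n6⇒n7  ** P3@[27:29]
[30] read 'c'  n7⇒n0 (via fail)
[31] read 'c'  n0⇒n0

Result: [[1,0],[3,1],[6,0],[8,3],[11,3],[12,1],[15,0],[16,1],[16,2],[17,1],[22,3],[23,1],[26,1],[29,3]]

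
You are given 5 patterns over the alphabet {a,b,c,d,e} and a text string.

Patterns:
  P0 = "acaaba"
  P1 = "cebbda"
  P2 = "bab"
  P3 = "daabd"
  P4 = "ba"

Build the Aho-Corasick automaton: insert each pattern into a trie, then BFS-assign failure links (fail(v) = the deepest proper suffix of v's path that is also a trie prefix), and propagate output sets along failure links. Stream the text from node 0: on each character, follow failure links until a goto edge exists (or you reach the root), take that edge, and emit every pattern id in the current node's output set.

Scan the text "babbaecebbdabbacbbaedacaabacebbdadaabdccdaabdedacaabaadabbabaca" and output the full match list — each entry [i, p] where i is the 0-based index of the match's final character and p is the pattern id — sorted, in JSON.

Construct AC machine:
Trie nodes:
  n0 'ε': a→1 b→13 c→7 d→16
  n1 'a': c→2
  n2 'ac': a→3
  n3 'aca': a→4
  n4 'acaa': b→5
  n5 'acaab': a→6
  n6 'acaaba': ·  [P0 ends]
  n7 'c': e→8
  n8 'ce': b→9
  n9 'ceb': b→10
  n10 'cebb': d→11
  n11 'cebbd': a→12
  n12 'cebbda': ·  [P1 ends]
  n13 'b': a→14
  n14 'ba': b→15  [P4 ends]
  n15 'bab': ·  [P2 ends]
  n16 'd': a→17
  n17 'da': a→18
  n18 'daa': b→19
  n19 'daab': d→20
  n20 'daabd': ·  [P3 ends]

BFS fail/out derivation:
  n1('a'): parent n0 fail=0; on 'a' 0 → fail=0;  out ∅∪∅=∅
  n7('c'): parent n0 fail=0; on 'c' 0 → fail=0;  out ∅∪∅=∅
  n13('b'): parent n0 fail=0; on 'b' 0 → fail=0;  out ∅∪∅=∅
  n16('d'): parent n0 fail=0; on 'd' 0 → fail=0;  out ∅∪∅=∅
  n2('ac'): parent n1 fail=0; on 'c' 0 → fail=7;  out ∅∪∅=∅
  n8('ce'): parent n7 fail=0; on 'e' 0 → fail=0;  out ∅∪∅=∅
  n14('ba'): parent n13 fail=0; on 'a' 0 → fail=1;  out {4}∪∅={4}
  n17('da'): parent n16 fail=0; on 'a' 0 → fail=1;  out ∅∪∅=∅
  n3('aca'): parent n2 fail=7; on 'a' 7→0 → fail=1;  out ∅∪∅=∅
  n9('ceb'): parent n8 fail=0; on 'b' 0 → fail=13;  out ∅∪∅=∅
  n15('bab'): parent n14 fail=1; on 'b' 1→0 → fail=13;  out {2}∪∅={2}
  n18('daa'): parent n17 fail=1; on 'a' 1→0 → fail=1;  out ∅∪∅=∅
  n4('acaa'): parent n3 fail=1; on 'a' 1→0 → fail=1;  out ∅∪∅=∅
  n10('cebb'): parent n9 fail=13; on 'b' 13→0 → fail=13;  out ∅∪∅=∅
  n19('daab'): parent n18 fail=1; on 'b' 1→0 → fail=13;  out ∅∪∅=∅
  n5('acaab'): parent n4 fail=1; on 'b' 1→0 → fail=13;  out ∅∪∅=∅
  n11('cebbd'): parent n10 fail=13; on 'd' 13→0 → fail=16;  out ∅∪∅=∅
  n20('daabd'): parent n19 fail=13; on 'd' 13→0 → fail=16;  out {3}∪∅={3}
  n6('acaaba'): parent n5 fail=13; on 'a' 13 → fail=14;  out {0}∪{4}={0,4}
  n12('cebbda'): parent n11 fail=16; on 'a' 16 → fail=17;  out {1}∪∅={1}

Text stream:
i=0 'b': node 0→13
i=1 'a': node 13→14  → match P4@[0:1]
i=2 'b': node 14→15  → match P2@[0:2]
i=3 'b': node 15→13 (fail-walked)
i=4 'a': node 13→14  → match P4@[3:4]
i=5 'e': node 14→0 (fail-walked)
i=6 'c': node 0→7
i=7 'e': node 7→8
i=8 'b': node 8→9
i=9 'b': node 9→10
i=10 'd': node 10→11
i=11 'a': node 11→12  → match P1@[6:11]
i=12 'b': node 12→13 (fail-walked)
i=13 'b': node 13→13 (fail-walked)
i=14 'a': node 13→14  → match P4@[13:14]
i=15 'c': node 14→2 (fail-walked)
i=16 'b': node 2→13 (fail-walked)
i=17 'b': node 13→13 (fail-walked)
i=18 'a': node 13→14  → match P4@[17:18]
i=19 'e': node 14→0 (fail-walked)
i=20 'd': node 0→16
i=21 'a': node 16→17
i=22 'c': node 17→2 (fail-walked)
i=23 'a': node 2→3
i=24 'a': node 3→4
i=25 'b': node 4→5
i=26 'a': node 5→6  → match P0@[21:26],P4@[25:26]
i=27 'c': node 6→2 (fail-walked)
i=28 'e': node 2→8 (fail-walked)
i=29 'b': node 8→9
i=30 'b': node 9→10
i=31 'd': node 10→11
i=32 'a': node 11→12  → match P1@[27:32]
i=33 'd': node 12→16 (fail-walked)
i=34 'a': node 16→17
i=35 'a': node 17→18
i=36 'b': node 18→19
i=37 'd': node 19→20  → match P3@[33:37]
i=38 'c': node 20→7 (fail-walked)
i=39 'c': node 7→7 (fail-walked)
i=40 'd': node 7→16 (fail-walked)
i=41 'a': node 16→17
i=42 'a': node 17→18
i=43 'b': node 18→19
i=44 'd': node 19→20  → match P3@[40:44]
i=45 'e': node 20→0 (fail-walked)
i=46 'd': node 0→16
i=47 'a': node 16→17
i=48 'c': node 17→2 (fail-walked)
i=49 'a': node 2→3
i=50 'a': node 3→4
i=51 'b': node 4→5
i=52 'a': node 5→6  → match P0@[47:52],P4@[51:52]
i=53 'a': node 6→1 (fail-walked)
i=54 'd': node 1→16 (fail-walked)
i=55 'a': node 16→17
i=56 'b': node 17→13 (fail-walked)
i=57 'b': node 13→13 (fail-walked)
i=58 'a': node 13→14  → match P4@[57:58]
i=59 'b': node 14→15  → match P2@[57:59]
i=60 'a': node 15→14 (fail-walked)  → match P4@[59:60]
i=61 'c': node 14→2 (fail-walked)
i=62 'a': node 2→3

Matches: [[1,4],[2,2],[4,4],[11,1],[14,4],[18,4],[26,0],[26,4],[32,1],[37,3],[44,3],[52,0],[52,4],[58,4],[59,2],[60,4]]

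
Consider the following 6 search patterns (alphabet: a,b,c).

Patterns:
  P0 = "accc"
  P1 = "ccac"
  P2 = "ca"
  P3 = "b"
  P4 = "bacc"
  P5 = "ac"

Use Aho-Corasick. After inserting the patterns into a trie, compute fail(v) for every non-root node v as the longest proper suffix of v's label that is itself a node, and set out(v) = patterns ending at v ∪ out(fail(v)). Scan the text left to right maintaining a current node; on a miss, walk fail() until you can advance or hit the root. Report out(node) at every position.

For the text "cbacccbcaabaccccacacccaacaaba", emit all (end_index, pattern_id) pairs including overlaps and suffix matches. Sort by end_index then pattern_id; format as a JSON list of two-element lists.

Construct AC machine:
Trie nodes:
  0='ε' goto a→1 b→10 c→5
  1='a' goto c→2
  2='ac' goto c→3  ←P5
  3='acc' goto c→4
  4='accc' goto ·  ←P0
  5='c' goto a→9 c→6
  6='cc' goto a→7
  7='cca' goto c→8
  8='ccac' goto ·  ←P1
  9='ca' goto ·  ←P2
  10='b' goto a→11  ←P3
  11='ba' goto c→12
  12='bac' goto c→13
  13='bacc' goto ·  ←P4

Failure links (BFS by depth):
  n1('a'): parent n0 fail=0; on 'a' 0 → fail=0;  out ∅∪∅=∅
  n5('c'): parent n0 fail=0; on 'c' 0 → fail=0;  out ∅∪∅=∅
  n10('b'): parent n0 fail=0; on 'b' 0 → fail=0;  out {3}∪∅={3}
  n2('ac'): parent n1 fail=0; on 'c' 0 → fail=5;  out {5}∪∅={5}
  n6('cc'): parent n5 fail=0; on 'c' 0 → fail=5;  out ∅∪∅=∅
  n9('ca'): parent n5 fail=0; on 'a' 0 → fail=1;  out {2}∪∅={2}
  n11('ba'): parent n10 fail=0; on 'a' 0 → fail=1;  out ∅∪∅=∅
  n3('acc'): parent n2 fail=5; on 'c' 5 → fail=6;  out ∅∪∅=∅
  n7('cca'): parent n6 fail=5; on 'a' 5 → fail=9;  out ∅∪{2}={2}
  n12('bac'): parent n11 fail=1; on 'c' 1 → fail=2;  out ∅∪{5}={5}
  n4('accc'): parent n3 fail=6; on 'c' 6→5 → fail=6;  out {0}∪∅={0}
  n8('ccac'): parent n7 fail=9; on 'c' 9→1 → fail=2;  out {1}∪{5}={1,5}
  n13('bacc'): parent n12 fail=2; on 'c' 2 → fail=3;  out {4}∪∅={4}

Text stream:
pos 0 'c': at 5
pos 1 'b': at 10 (via fail)  ** P3@[1:1]
pos 2 'a': at 11
pos 3 'c': at 12  ** P5@[2:3]
pos 4 'c': at 13  ** P4@[1:4]
pos 5 'c': at 4 (via fail)  ** P0@[2:5]
pos 6 'b': at 10 (via fail)  ** P3@[6:6]
pos 7 'c': at 5 (via fail)
pos 8 'a': at 9  ** P2@[7:8]
pos 9 'a': at 1 (via fail)
pos 10 'b': at 10 (via fail)  ** P3@[10:10]
pos 11 'a': at 11
pos 12 'c': at 12  ** P5@[11:12]
pos 13 'c': at 13  ** P4@[10:13]
pos 14 'c': at 4 (via fail)  ** P0@[11:14]
pos 15 'c': at 6 (via fail)
pos 16 'a': at 7  ** P2@[15:16]
pos 17 'c': at 8  ** P1@[14:17],P5@[16:17]
pos 18 'a': at 9 (via fail)  ** P2@[17:18]
pos 19 'c': at 2 (via fail)  ** P5@[18:19]
pos 20 'c': at 3
pos 21 'c': at 4  ** P0@[18:21]
pos 22 'a': at 7 (via fail)  ** P2@[21:22]
pos 23 'a': at 1 (via fail)
pos 24 'c': at 2  ** P5@[23:24]
pos 25 'a': at 9 (via fail)  ** P2@[24:25]
pos 26 'a': at 1 (via fail)
pos 27 'b': at 10 (via fail)  ** P3@[27:27]
pos 28 'a': at 11

All matches (sorted): [[1,3],[3,5],[4,4],[5,0],[6,3],[8,2],[10,3],[12,5],[13,4],[14,0],[16,2],[17,1],[17,5],[18,2],[19,5],[21,0],[22,2],[24,5],[25,2],[27,3]]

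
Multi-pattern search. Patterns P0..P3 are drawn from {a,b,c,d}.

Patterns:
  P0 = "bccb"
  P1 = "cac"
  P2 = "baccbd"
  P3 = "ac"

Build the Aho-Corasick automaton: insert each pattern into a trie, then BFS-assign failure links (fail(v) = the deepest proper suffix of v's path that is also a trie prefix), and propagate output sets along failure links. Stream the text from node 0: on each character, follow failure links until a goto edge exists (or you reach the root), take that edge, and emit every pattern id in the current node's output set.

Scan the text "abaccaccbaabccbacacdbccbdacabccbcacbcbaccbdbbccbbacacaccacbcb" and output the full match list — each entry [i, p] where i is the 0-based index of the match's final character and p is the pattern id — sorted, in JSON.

Construct AC machine:
Trie nodes:
  n0 'ε': a→13 b→1 c→5
  n1 'b': a→8 c→2
  n2 'bc': c→3
  n3 'bcc': b→4
  n4 'bccb': ·  ←P0
  n5 'c': a→6
  n6 'ca': c→7
  n7 'cac': ·  ←P1
  n8 'ba': c→9
  n9 'bac': c→10
  n10 'bacc': b→11
  n11 'baccb': d→12
  n12 'baccbd': ·  ←P2
  n13 'a': c→14
  n14 'ac': ·  ←P3

Failure links (BFS by depth):
  fail(1) 'b': from fail(0)=0 chase 'b': 0 ⇒ 0;  out=∅∪out(0)=∅
  fail(5) 'c': from fail(0)=0 chase 'c': 0 ⇒ 0;  out=∅∪out(0)=∅
  fail(13) 'a': from fail(0)=0 chase 'a': 0 ⇒ 0;  out=∅∪out(0)=∅
  fail(2) 'bc': from fail(1)=0 chase 'c': 0 ⇒ 5;  out=∅∪out(5)=∅
  fail(6) 'ca': from fail(5)=0 chase 'a': 0 ⇒ 13;  out=∅∪out(13)=∅
  fail(8) 'ba': from fail(1)=0 chase 'a': 0 ⇒ 13;  out=∅∪out(13)=∅
  fail(14) 'ac': from fail(13)=0 chase 'c': 0 ⇒ 5;  out={3}∪out(5)={3}
  fail(3) 'bcc': from fail(2)=5 chase 'c': 5→0 ⇒ 5;  out=∅∪out(5)=∅
  fail(7) 'cac': from fail(6)=13 chase 'c': 13 ⇒ 14;  out={1}∪out(14)={1,3}
  fail(9) 'bac': from fail(8)=13 chase 'c': 13 ⇒ 14;  out=∅∪out(14)={3}
  fail(4) 'bccb': from fail(3)=5 chase 'b': 5→0 ⇒ 1;  out={0}∪out(1)={0}
  fail(10) 'bacc': from fail(9)=14 chase 'c': 14→5→0 ⇒ 5;  out=∅∪out(5)=∅
  fail(11) 'baccb': from fail(10)=5 chase 'b': 5→0 ⇒ 1;  out=∅∪out(1)=∅
  fail(12) 'baccbd': from fail(11)=1 chase 'd': 1→0 ⇒ 0;  out={2}∪out(0)={2}

Run:
pos 0 'a': at 13
pos 1 'b': at 1 (fail-walked)
pos 2 'a': at 8
pos 3 'c': at 9  ** P3@[2:3]
pos 4 'c': at 10
pos 5 'a': at 6 (fail-walked)
pos 6 'c': at 7  ** P1@[4:6],P3@[5:6]
pos 7 'c': at 5 (fail-walked)
pos 8 'b': at 1 (fail-walked)
pos 9 'a': at 8
pos 10 'a': at 13 (fail-walked)
pos 11 'b': at 1 (fail-walked)
pos 12 'c': at 2
pos 13 'c': at 3
pos 14 'b': at 4  ** P0@[11:14]
pos 15 'a': at 8 (fail-walked)
pos 16 'c': at 9  ** P3@[15:16]
pos 17 'a': at 6 (fail-walked)
pos 18 'c': at 7  ** P1@[16:18],P3@[17:18]
pos 19 'd': at 0 (fail-walked)
pos 20 'b': at 1
pos 21 'c': at 2
pos 22 'c': at 3
pos 23 'b': at 4  ** P0@[20:23]
pos 24 'd': at 0 (fail-walked)
pos 25 'a': at 13
pos 26 'c': at 14  ** P3@[25:26]
pos 27 'a': at 6 (fail-walked)
pos 28 'b': at 1 (fail-walked)
pos 29 'c': at 2
pos 30 'c': at 3
pos 31 'b': at 4  ** P0@[28:31]
pos 32 'c': at 2 (fail-walked)
pos 33 'a': at 6 (fail-walked)
pos 34 'c': at 7  ** P1@[32:34],P3@[33:34]
pos 35 'b': at 1 (fail-walked)
pos 36 'c': at 2
pos 37 'b': at 1 (fail-walked)
pos 38 'a': at 8
pos 39 'c': at 9  ** P3@[38:39]
pos 40 'c': at 10
pos 41 'b': at 11
pos 42 'd': at 12  ** P2@[37:42]
pos 43 'b': at 1 (fail-walked)
pos 44 'b': at 1 (fail-walked)
pos 45 'c': at 2
pos 46 'c': at 3
pos 47 'b': at 4  ** P0@[44:47]
pos 48 'b': at 1 (fail-walked)
pos 49 'a': at 8
pos 50 'c': at 9  ** P3@[49:50]
pos 51 'a': at 6 (fail-walked)
pos 52 'c': at 7  ** P1@[50:52],P3@[51:52]
pos 53 'a': at 6 (fail-walked)
pos 54 'c': at 7  ** P1@[52:54],P3@[53:54]
pos 55 'c': at 5 (fail-walked)
pos 56 'a': at 6
pos 57 'c': at 7  ** P1@[55:57],P3@[56:57]
pos 58 'b': at 1 (fail-walked)
pos 59 'c': at 2
pos 60 'b': at 1 (fail-walked)

Matches: [[3,3],[6,1],[6,3],[14,0],[16,3],[18,1],[18,3],[23,0],[26,3],[31,0],[34,1],[34,3],[39,3],[42,2],[47,0],[50,3],[52,1],[52,3],[54,1],[54,3],[57,1],[57,3]]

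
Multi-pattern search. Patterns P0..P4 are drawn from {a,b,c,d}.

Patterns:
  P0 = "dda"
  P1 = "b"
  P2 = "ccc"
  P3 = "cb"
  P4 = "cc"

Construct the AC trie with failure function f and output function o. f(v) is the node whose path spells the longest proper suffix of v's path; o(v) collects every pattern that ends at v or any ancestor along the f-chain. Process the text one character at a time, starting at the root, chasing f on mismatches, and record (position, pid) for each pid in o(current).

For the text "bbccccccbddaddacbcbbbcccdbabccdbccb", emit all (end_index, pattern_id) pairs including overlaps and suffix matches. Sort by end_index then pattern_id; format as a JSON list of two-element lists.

Build:
Trie (insert patterns):
  0='ε' goto b→4 c→5 d→1
  1='d' goto d→2
  2='dd' goto a→3
  3='dda' goto ·  ←P0
  4='b' goto ·  ←P1
  5='c' goto b→8 c→6
  6='cc' goto c→7  ←P4
  7='ccc' goto ·  ←P2
  8='cb' goto ·  ←P3

Failure links (BFS by depth):
  fail(1) 'd': from fail(0)=0 chase 'd': 0 ⇒ 0;  out=∅∪out(0)=∅
  fail(4) 'b': from fail(0)=0 chase 'b': 0 ⇒ 0;  out={1}∪out(0)={1}
  fail(5) 'c': from fail(0)=0 chase 'c': 0 ⇒ 0;  out=∅∪out(0)=∅
  fail(2) 'dd': from fail(1)=0 chase 'd': 0 ⇒ 1;  out=∅∪out(1)=∅
  fail(6) 'cc': from fail(5)=0 chase 'c': 0 ⇒ 5;  out={4}∪out(5)={4}
  fail(8) 'cb': from fail(5)=0 chase 'b': 0 ⇒ 4;  out={3}∪out(4)={1,3}
  fail(3) 'dda': from fail(2)=1 chase 'a': 1→0 ⇒ 0;  out={0}∪out(0)={0}
  fail(7) 'ccc': from fail(6)=5 chase 'c': 5 ⇒ 6;  out={2}∪out(6)={2,4}

Text stream:
[0] read 'b'  n0⇒n4  ** P1@[0:0]
[1] read 'b'  n4⇒n4 (fail-walked)  ** P1@[1:1]
[2] read 'c'  n4⇒n5 (fail-walked)
[3] read 'c'  n5⇒n6  ** P4@[2:3]
[4] read 'c'  n6⇒n7  ** P2@[2:4],P4@[3:4]
[5] read 'c'  n7⇒n7 (fail-walked)  ** P2@[3:5],P4@[4:5]
[6] read 'c'  n7⇒n7 (fail-walked)  ** P2@[4:6],P4@[5:6]
[7] read 'c'  n7⇒n7 (fail-walked)  ** P2@[5:7],P4@[6:7]
[8] read 'b'  n7⇒n8 (fail-walked)  ** P1@[8:8],P3@[7:8]
[9] read 'd'  n8⇒n1 (fail-walked)
[10] read 'd'  n1⇒n2
[11] read 'a'  n2⇒n3  ** P0@[9:11]
[12] read 'd'  n3⇒n1 (fail-walked)
[13] read 'd'  n1⇒n2
[14] read 'a'  n2⇒n3  ** P0@[12:14]
[15] read 'c'  n3⇒n5 (fail-walked)
[16] read 'b'  n5⇒n8  ** P1@[16:16],P3@[15:16]
[17] read 'c'  n8⇒n5 (fail-walked)
[18] read 'b'  n5⇒n8  ** P1@[18:18],P3@[17:18]
[19] read 'b'  n8⇒n4 (fail-walked)  ** P1@[19:19]
[20] read 'b'  n4⇒n4 (fail-walked)  ** P1@[20:20]
[21] read 'c'  n4⇒n5 (fail-walked)
[22] read 'c'  n5⇒n6  ** P4@[21:22]
[23] read 'c'  n6⇒n7  ** P2@[21:23],P4@[22:23]
[24] read 'd'  n7⇒n1 (fail-walked)
[25] read 'b'  n1⇒n4 (fail-walked)  ** P1@[25:25]
[26] read 'a'  n4⇒n0 (fail-walked)
[27] read 'b'  n0⇒n4  ** P1@[27:27]
[28] read 'c'  n4⇒n5 (fail-walked)
[29] read 'c'  n5⇒n6  ** P4@[28:29]
[30] read 'd'  n6⇒n1 (fail-walked)
[31] read 'b'  n1⇒n4 (fail-walked)  ** P1@[31:31]
[32] read 'c'  n4⇒n5 (fail-walked)
[33] read 'c'  n5⇒n6  ** P4@[32:33]
[34] read 'b'  n6⇒n8 (fail-walked)  ** P1@[34:34],P3@[33:34]

Matches: [[0,1],[1,1],[3,4],[4,2],[4,4],[5,2],[5,4],[6,2],[6,4],[7,2],[7,4],[8,1],[8,3],[11,0],[14,0],[16,1],[16,3],[18,1],[18,3],[19,1],[20,1],[22,4],[23,2],[23,4],[25,1],[27,1],[29,4],[31,1],[33,4],[34,1],[34,3]]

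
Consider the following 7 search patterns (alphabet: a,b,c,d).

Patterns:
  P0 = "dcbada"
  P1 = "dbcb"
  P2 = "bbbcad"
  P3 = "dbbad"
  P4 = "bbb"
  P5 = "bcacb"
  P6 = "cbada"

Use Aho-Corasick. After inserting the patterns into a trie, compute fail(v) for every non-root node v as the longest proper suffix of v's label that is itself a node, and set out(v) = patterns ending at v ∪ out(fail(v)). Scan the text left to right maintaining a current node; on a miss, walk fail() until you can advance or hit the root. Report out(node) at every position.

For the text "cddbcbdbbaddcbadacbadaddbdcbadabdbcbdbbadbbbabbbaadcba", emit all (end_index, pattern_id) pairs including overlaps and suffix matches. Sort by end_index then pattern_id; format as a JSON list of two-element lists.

Build:
Trie nodes:
  n0 'ε': b→10 c→23 d→1
  n1 'd': b→7 c→2
  n2 'dc': b→3
  n3 'dcb': a→4
  n4 'dcba': d→5
  n5 'dcbad': a→6
  n6 'dcbada': ·  [P0 ends]
  n7 'db': b→16 c→8
  n8 'dbc': b→9
  n9 'dbcb': ·  [P1 ends]
  n10 'b': b→11 c→19
  n11 'bb': b→12
  n12 'bbb': c→13  [P4 ends]
  n13 'bbbc': a→14
  n14 'bbbca': d→15
  n15 'bbbcad': ·  [P2 ends]
  n16 'dbb': a→17
  n17 'dbba': d→18
  n18 'dbbad': ·  [P3 ends]
  n19 'bc': a→20
  n20 'bca': c→21
  n21 'bcac': b→22
  n22 'bcacb': ·  [P5 ends]
  n23 'c': b→24
  n24 'cb': a→25
  n25 'cba': d→26
  n26 'cbad': a→27
  n27 'cbada': ·  [P6 ends]

Failure links (BFS by depth):
  fail(1) 'd': from fail(0)=0 chase 'd': 0 ⇒ 0;  out=∅∪out(0)=∅
  fail(10) 'b': from fail(0)=0 chase 'b': 0 ⇒ 0;  out=∅∪out(0)=∅
  fail(23) 'c': from fail(0)=0 chase 'c': 0 ⇒ 0;  out=∅∪out(0)=∅
  fail(2) 'dc': from fail(1)=0 chase 'c': 0 ⇒ 23;  out=∅∪out(23)=∅
  fail(7) 'db': from fail(1)=0 chase 'b': 0 ⇒ 10;  out=∅∪out(10)=∅
  fail(11) 'bb': from fail(10)=0 chase 'b': 0 ⇒ 10;  out=∅∪out(10)=∅
  fail(19) 'bc': from fail(10)=0 chase 'c': 0 ⇒ 23;  out=∅∪out(23)=∅
  fail(24) 'cb': from fail(23)=0 chase 'b': 0 ⇒ 10;  out=∅∪out(10)=∅
  fail(3) 'dcb': from fail(2)=23 chase 'b': 23 ⇒ 24;  out=∅∪out(24)=∅
  fail(8) 'dbc': from fail(7)=10 chase 'c': 10 ⇒ 19;  out=∅∪out(19)=∅
  fail(12) 'bbb': from fail(11)=10 chase 'b': 10 ⇒ 11;  out={4}∪out(11)={4}
  fail(16) 'dbb': from fail(7)=10 chase 'b': 10 ⇒ 11;  out=∅∪out(11)=∅
  fail(20) 'bca': from fail(19)=23 chase 'a': 23→0 ⇒ 0;  out=∅∪out(0)=∅
  fail(25) 'cba': from fail(24)=10 chase 'a': 10→0 ⇒ 0;  out=∅∪out(0)=∅
  fail(4) 'dcba': from fail(3)=24 chase 'a': 24 ⇒ 25;  out=∅∪out(25)=∅
  fail(9) 'dbcb': from fail(8)=19 chase 'b': 19→23 ⇒ 24;  out={1}∪out(24)={1}
  fail(13) 'bbbc': from fail(12)=11 chase 'c': 11→10 ⇒ 19;  out=∅∪out(19)=∅
  fail(17) 'dbba': from fail(16)=11 chase 'a': 11→10→0 ⇒ 0;  out=∅∪out(0)=∅
  fail(21) 'bcac': from fail(20)=0 chase 'c': 0 ⇒ 23;  out=∅∪out(23)=∅
  fail(26) 'cbad': from fail(25)=0 chase 'd': 0 ⇒ 1;  out=∅∪out(1)=∅
  fail(5) 'dcbad': from fail(4)=25 chase 'd': 25 ⇒ 26;  out=∅∪out(26)=∅
  fail(14) 'bbbca': from fail(13)=19 chase 'a': 19 ⇒ 20;  out=∅∪out(20)=∅
  fail(18) 'dbbad': from fail(17)=0 chase 'd': 0 ⇒ 1;  out={3}∪out(1)={3}
  fail(22) 'bcacb': from fail(21)=23 chase 'b': 23 ⇒ 24;  out={5}∪out(24)={5}
  fail(27) 'cbada': from fail(26)=1 chase 'a': 1→0 ⇒ 0;  out={6}∪out(0)={6}
  fail(6) 'dcbada': from fail(5)=26 chase 'a': 26 ⇒ 27;  out={0}∪out(27)={0,6}
  fail(15) 'bbbcad': from fail(14)=20 chase 'd': 20→0 ⇒ 1;  out={2}∪out(1)={2}

Text stream:
i=0 'c': node 0→23
i=1 'd': node 23→1 (via fail)
i=2 'd': node 1→1 (via fail)
i=3 'b': node 1→7
i=4 'c': node 7→8
i=5 'b': node 8→9  ** P1@[2:5]
i=6 'd': node 9→1 (via fail)
i=7 'b': node 1→7
i=8 'b': node 7→16
i=9 'a': node 16→17
i=10 'd': node 17→18  ** P3@[6:10]
i=11 'd': node 18→1 (via fail)
i=12 'c': node 1→2
i=13 'b': node 2→3
i=14 'a': node 3→4
i=15 'd': node 4→5
i=16 'a': node 5→6  ** P0@[11:16],P6@[12:16]
i=17 'c': node 6→23 (via fail)
i=18 'b': node 23→24
i=19 'a': node 24→25
i=20 'd': node 25→26
i=21 'a': node 26→27  ** P6@[17:21]
i=22 'd': node 27→1 (via fail)
i=23 'd': node 1→1 (via fail)
i=24 'b': node 1→7
i=25 'd': node 7→1 (via fail)
i=26 'c': node 1→2
i=27 'b': node 2→3
i=28 'a': node 3→4
i=29 'd': node 4→5
i=30 'a': node 5→6  ** P0@[25:30],P6@[26:30]
i=31 'b': node 6→10 (via fail)
i=32 'd': node 10→1 (via fail)
i=33 'b': node 1→7
i=34 'c': node 7→8
i=35 'b': node 8→9  ** P1@[32:35]
i=36 'd': node 9→1 (via fail)
i=37 'b': node 1→7
i=38 'b': node 7→16
i=39 'a': node 16→17
i=40 'd': node 17→18  ** P3@[36:40]
i=41 'b': node 18→7 (via fail)
i=42 'b': node 7→16
i=43 'b': node 16→12 (via fail)  ** P4@[41:43]
i=44 'a': node 12→0 (via fail)
i=45 'b': node 0→10
i=46 'b': node 10→11
i=47 'b': node 11→12  ** P4@[45:47]
i=48 'a': node 12→0 (via fail)
i=49 'a': node 0→0
i=50 'd': node 0→1
i=51 'c': node 1→2
i=52 'b': node 2→3
i=53 'a': node 3→4

Result: [[5,1],[10,3],[16,0],[16,6],[21,6],[30,0],[30,6],[35,1],[40,3],[43,4],[47,4]]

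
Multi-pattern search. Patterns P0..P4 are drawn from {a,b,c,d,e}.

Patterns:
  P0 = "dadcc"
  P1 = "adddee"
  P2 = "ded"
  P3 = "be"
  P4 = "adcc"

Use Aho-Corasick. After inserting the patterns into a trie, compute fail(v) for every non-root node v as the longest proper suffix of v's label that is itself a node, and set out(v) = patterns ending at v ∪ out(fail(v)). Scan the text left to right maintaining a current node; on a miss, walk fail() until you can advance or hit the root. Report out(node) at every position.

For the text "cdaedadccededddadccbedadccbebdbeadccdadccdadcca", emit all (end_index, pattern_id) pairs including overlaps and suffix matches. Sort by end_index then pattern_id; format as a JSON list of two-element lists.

Build automaton:
Trie (insert patterns):
  n0 'ε': a→6 b→14 d→1
  n1 'd': a→2 e→12
  n2 'da': d→3
  n3 'dad': c→4
  n4 'dadc': c→5
  n5 'dadcc': ·  ←P0
  n6 'a': d→7
  n7 'ad': c→16 d→8
  n8 'add': d→9
  n9 'addd': e→10
  n10 'addde': e→11
  n11 'adddee': ·  ←P1
  n12 'de': d→13
  n13 'ded': ·  ←P2
  n14 'b': e→15
  n15 'be': ·  ←P3
  n16 'adc': c→17
  n17 'adcc': ·  ←P4

Failure links (BFS by depth):
  n1('d'): parent n0 fail=0; on 'd' 0 → fail=0;  out ∅∪∅=∅
  n6('a'): parent n0 fail=0; on 'a' 0 → fail=0;  out ∅∪∅=∅
  n14('b'): parent n0 fail=0; on 'b' 0 → fail=0;  out ∅∪∅=∅
  n2('da'): parent n1 fail=0; on 'a' 0 → fail=6;  out ∅∪∅=∅
  n7('ad'): parent n6 fail=0; on 'd' 0 → fail=1;  out ∅∪∅=∅
  n12('de'): parent n1 fail=0; on 'e' 0 → fail=0;  out ∅∪∅=∅
  n15('be'): parent n14 fail=0; on 'e' 0 → fail=0;  out {3}∪∅={3}
  n3('dad'): parent n2 fail=6; on 'd' 6 → fail=7;  out ∅∪∅=∅
  n8('add'): parent n7 fail=1; on 'd' 1→0 → fail=1;  out ∅∪∅=∅
  n13('ded'): parent n12 fail=0; on 'd' 0 → fail=1;  out {2}∪∅={2}
  n16('adc'): parent n7 fail=1; on 'c' 1→0 → fail=0;  out ∅∪∅=∅
  n4('dadc'): parent n3 fail=7; on 'c' 7 → fail=16;  out ∅∪∅=∅
  n9('addd'): parent n8 fail=1; on 'd' 1→0 → fail=1;  out ∅∪∅=∅
  n17('adcc'): parent n16 fail=0; on 'c' 0 → fail=0;  out {4}∪∅={4}
  n5('dadcc'): parent n4 fail=16; on 'c' 16 → fail=17;  out {0}∪{4}={0,4}
  n10('addde'): parent n9 fail=1; on 'e' 1 → fail=12;  out ∅∪∅=∅
  n11('adddee'): parent n10 fail=12; on 'e' 12→0 → fail=0;  out {1}∪∅={1}

Run:
i=0 'c': node 0→0
i=1 'd': node 0→1
i=2 'a': node 1→2
i=3 'e': node 2→0 ·f
i=4 'd': node 0→1
i=5 'a': node 1→2
i=6 'd': node 2→3
i=7 'c': node 3→4
i=8 'c': node 4→5  ** P0@[4:8],P4@[5:8]
i=9 'e': node 5→0 ·f
i=10 'd': node 0→1
i=11 'e': node 1→12
i=12 'd': node 12→13  ** P2@[10:12]
i=13 'd': node 13→1 ·f
i=14 'd': node 1→1 ·f
i=15 'a': node 1→2
i=16 'd': node 2→3
i=17 'c': node 3→4
i=18 'c': node 4→5  ** P0@[14:18],P4@[15:18]
i=19 'b': node 5→14 ·f
i=20 'e': node 14→15  ** P3@[19:20]
i=21 'd': node 15→1 ·f
i=22 'a': node 1→2
i=23 'd': node 2→3
i=24 'c': node 3→4
i=25 'c': node 4→5  ** P0@[21:25],P4@[22:25]
i=26 'b': node 5→14 ·f
i=27 'e': node 14→15  ** P3@[26:27]
i=28 'b': node 15→14 ·f
i=29 'd': node 14→1 ·f
i=30 'b': node 1→14 ·f
i=31 'e': node 14→15  ** P3@[30:31]
i=32 'a': node 15→6 ·f
i=33 'd': node 6→7
i=34 'c': node 7→16
i=35 'c': node 16→17  ** P4@[32:35]
i=36 'd': node 17→1 ·f
i=37 'a': node 1→2
i=38 'd': node 2→3
i=39 'c': node 3→4
i=40 'c': node 4→5  ** P0@[36:40],P4@[37:40]
i=41 'd': node 5→1 ·f
i=42 'a': node 1→2
i=43 'd': node 2→3
i=44 'c': node 3→4
i=45 'c': node 4→5  ** P0@[41:45],P4@[42:45]
i=46 'a': node 5→6 ·f

All matches (sorted): [[8,0],[8,4],[12,2],[18,0],[18,4],[20,3],[25,0],[25,4],[27,3],[31,3],[35,4],[40,0],[40,4],[45,0],[45,4]]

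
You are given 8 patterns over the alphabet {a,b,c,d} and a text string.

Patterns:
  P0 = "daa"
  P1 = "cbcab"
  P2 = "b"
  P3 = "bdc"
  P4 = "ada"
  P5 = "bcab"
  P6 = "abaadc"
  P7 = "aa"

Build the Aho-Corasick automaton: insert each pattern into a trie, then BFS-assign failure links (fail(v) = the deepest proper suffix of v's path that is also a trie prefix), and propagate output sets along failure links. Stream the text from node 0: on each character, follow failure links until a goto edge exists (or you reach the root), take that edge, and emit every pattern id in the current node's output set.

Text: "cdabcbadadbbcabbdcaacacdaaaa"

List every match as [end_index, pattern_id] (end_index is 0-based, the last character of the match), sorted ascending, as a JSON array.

Build automaton:
Trie nodes:
  n0 'ε': a→12 b→9 c→4 d→1
  n1 'd': a→2
  n2 'da': a→3
  n3 'daa': ·  ←P0
  n4 'c': b→5
  n5 'cb': c→6
  n6 'cbc': a→7
  n7 'cbca': b→8
  n8 'cbcab': ·  ←P1
  n9 'b': c→15 d→10  ←P2
  n10 'bd': c→11
  n11 'bdc': ·  ←P3
  n12 'a': a→23 b→18 d→13
  n13 'ad': a→14
  n14 'ada': ·  ←P4
  n15 'bc': a→16
  n16 'bca': b→17
  n17 'bcab': ·  ←P5
  n18 'ab': a→19
  n19 'aba': a→20
  n20 'abaa': d→21
  n21 'abaad': c→22
  n22 'abaadc': ·  ←P6
  n23 'aa': ·  ←P7

BFS fail/out derivation:
  fail(1) 'd': from fail(0)=0 chase 'd': 0 ⇒ 0;  out=∅∪out(0)=∅
  fail(4) 'c': from fail(0)=0 chase 'c': 0 ⇒ 0;  out=∅∪out(0)=∅
  fail(9) 'b': from fail(0)=0 chase 'b': 0 ⇒ 0;  out={2}∪out(0)={2}
  fail(12) 'a': from fail(0)=0 chase 'a': 0 ⇒ 0;  out=∅∪out(0)=∅
  fail(2) 'da': from fail(1)=0 chase 'a': 0 ⇒ 12;  out=∅∪out(12)=∅
  fail(5) 'cb': from fail(4)=0 chase 'b': 0 ⇒ 9;  out=∅∪out(9)={2}
  fail(10) 'bd': from fail(9)=0 chase 'd': 0 ⇒ 1;  out=∅∪out(1)=∅
  fail(13) 'ad': from fail(12)=0 chase 'd': 0 ⇒ 1;  out=∅∪out(1)=∅
  fail(15) 'bc': from fail(9)=0 chase 'c': 0 ⇒ 4;  out=∅∪out(4)=∅
  fail(18) 'ab': from fail(12)=0 chase 'b': 0 ⇒ 9;  out=∅∪out(9)={2}
  fail(23) 'aa': from fail(12)=0 chase 'a': 0 ⇒ 12;  out={7}∪out(12)={7}
  fail(3) 'daa': from fail(2)=12 chase 'a': 12 ⇒ 23;  out={0}∪out(23)={0,7}
  fail(6) 'cbc': from fail(5)=9 chase 'c': 9 ⇒ 15;  out=∅∪out(15)=∅
  fail(11) 'bdc': from fail(10)=1 chase 'c': 1→0 ⇒ 4;  out={3}∪out(4)={3}
  fail(14) 'ada': from fail(13)=1 chase 'a': 1 ⇒ 2;  out={4}∪out(2)={4}
  fail(16) 'bca': from fail(15)=4 chase 'a': 4→0 ⇒ 12;  out=∅∪out(12)=∅
  fail(19) 'aba': from fail(18)=9 chase 'a': 9→0 ⇒ 12;  out=∅∪out(12)=∅
  fail(7) 'cbca': from fail(6)=15 chase 'a': 15 ⇒ 16;  out=∅∪out(16)=∅
  fail(17) 'bcab': from fail(16)=12 chase 'b': 12 ⇒ 18;  out={5}∪out(18)={2,5}
  fail(20) 'abaa': from fail(19)=12 chase 'a': 12 ⇒ 23;  out=∅∪out(23)={7}
  fail(8) 'cbcab': from fail(7)=16 chase 'b': 16 ⇒ 17;  out={1}∪out(17)={1,2,5}
  fail(21) 'abaad': from fail(20)=23 chase 'd': 23→12 ⇒ 13;  out=∅∪out(13)=∅
  fail(22) 'abaadc': from fail(21)=13 chase 'c': 13→1→0 ⇒ 4;  out={6}∪out(4)={6}

Text stream:
i=0 'c': node 0→4
i=1 'd': node 4→1 (fail-walked)
i=2 'a': node 1→2
i=3 'b': node 2→18 (fail-walked)  emit P2@[3:3]
i=4 'c': node 18→15 (fail-walked)
i=5 'b': node 15→5 (fail-walked)  emit P2@[5:5]
i=6 'a': node 5→12 (fail-walked)
i=7 'd': node 12→13
i=8 'a': node 13→14  emit P4@[6:8]
i=9 'd': node 14→13 (fail-walked)
i=10 'b': node 13→9 (fail-walked)  emit P2@[10:10]
i=11 'b': node 9→9 (fail-walked)  emit P2@[11:11]
i=12 'c': node 9→15
i=13 'a': node 15→16
i=14 'b': node 16→17  emit P2@[14:14],P5@[11:14]
i=15 'b': node 17→9 (fail-walked)  emit P2@[15:15]
i=16 'd': node 9→10
i=17 'c': node 10→11  emit P3@[15:17]
i=18 'a': node 11→12 (fail-walked)
i=19 'a': node 12→23  emit P7@[18:19]
i=20 'c': node 23→4 (fail-walked)
i=21 'a': node 4→12 (fail-walked)
i=22 'c': node 12→4 (fail-walked)
i=23 'd': node 4→1 (fail-walked)
i=24 'a': node 1→2
i=25 'a': node 2→3  emit P0@[23:25],P7@[24:25]
i=26 'a': node 3→23 (fail-walked)  emit P7@[25:26]
i=27 'a': node 23→23 (fail-walked)  emit P7@[26:27]

Result: [[3,2],[5,2],[8,4],[10,2],[11,2],[14,2],[14,5],[15,2],[17,3],[19,7],[25,0],[25,7],[26,7],[27,7]]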